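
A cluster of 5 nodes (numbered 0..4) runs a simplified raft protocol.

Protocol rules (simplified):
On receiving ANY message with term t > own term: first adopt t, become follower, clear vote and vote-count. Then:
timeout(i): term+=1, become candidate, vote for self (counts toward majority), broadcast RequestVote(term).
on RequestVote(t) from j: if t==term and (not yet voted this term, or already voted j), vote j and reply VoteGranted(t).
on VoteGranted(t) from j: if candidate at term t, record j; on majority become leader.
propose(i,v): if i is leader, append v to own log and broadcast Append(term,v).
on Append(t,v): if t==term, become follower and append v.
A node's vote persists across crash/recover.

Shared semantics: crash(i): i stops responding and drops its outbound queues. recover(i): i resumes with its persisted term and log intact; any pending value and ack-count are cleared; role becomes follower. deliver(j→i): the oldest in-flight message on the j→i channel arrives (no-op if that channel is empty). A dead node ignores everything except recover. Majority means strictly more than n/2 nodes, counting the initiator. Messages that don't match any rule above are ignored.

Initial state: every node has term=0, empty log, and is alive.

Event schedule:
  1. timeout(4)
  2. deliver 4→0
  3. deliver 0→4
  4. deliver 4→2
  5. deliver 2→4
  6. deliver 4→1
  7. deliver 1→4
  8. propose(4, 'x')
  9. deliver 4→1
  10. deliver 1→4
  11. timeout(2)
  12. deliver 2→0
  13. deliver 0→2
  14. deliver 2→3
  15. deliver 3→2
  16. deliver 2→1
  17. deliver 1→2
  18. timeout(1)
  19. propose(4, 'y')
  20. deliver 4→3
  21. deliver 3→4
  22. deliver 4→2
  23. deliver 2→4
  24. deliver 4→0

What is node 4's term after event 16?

1

after 1 — timeout(4): n4:cand/t1/[-]
after 2 — deliver 4→0: n0:foll/t1/[-]
after 3 — deliver 0→4: ·
after 4 — deliver 4→2: n2:foll/t1/[-]
after 5 — deliver 2→4: n4:lead/t1/[-]
after 6 — deliver 4→1: n1:foll/t1/[-]
after 7 — deliver 1→4: ·
after 8 — propose(4,'x'): n4:lead/t1/[x]
after 9 — deliver 4→1: n1:foll/t1/[x]
after 10 — deliver 1→4: ·
after 11 — timeout(2): n2:cand/t2/[-]
after 12 — deliver 2→0: n0:foll/t2/[-]
after 13 — deliver 0→2: ·
after 14 — deliver 2→3: n3:foll/t2/[-]
after 15 — deliver 3→2: n2:lead/t2/[-]
after 16 — deliver 2→1: n1:foll/t2/[x]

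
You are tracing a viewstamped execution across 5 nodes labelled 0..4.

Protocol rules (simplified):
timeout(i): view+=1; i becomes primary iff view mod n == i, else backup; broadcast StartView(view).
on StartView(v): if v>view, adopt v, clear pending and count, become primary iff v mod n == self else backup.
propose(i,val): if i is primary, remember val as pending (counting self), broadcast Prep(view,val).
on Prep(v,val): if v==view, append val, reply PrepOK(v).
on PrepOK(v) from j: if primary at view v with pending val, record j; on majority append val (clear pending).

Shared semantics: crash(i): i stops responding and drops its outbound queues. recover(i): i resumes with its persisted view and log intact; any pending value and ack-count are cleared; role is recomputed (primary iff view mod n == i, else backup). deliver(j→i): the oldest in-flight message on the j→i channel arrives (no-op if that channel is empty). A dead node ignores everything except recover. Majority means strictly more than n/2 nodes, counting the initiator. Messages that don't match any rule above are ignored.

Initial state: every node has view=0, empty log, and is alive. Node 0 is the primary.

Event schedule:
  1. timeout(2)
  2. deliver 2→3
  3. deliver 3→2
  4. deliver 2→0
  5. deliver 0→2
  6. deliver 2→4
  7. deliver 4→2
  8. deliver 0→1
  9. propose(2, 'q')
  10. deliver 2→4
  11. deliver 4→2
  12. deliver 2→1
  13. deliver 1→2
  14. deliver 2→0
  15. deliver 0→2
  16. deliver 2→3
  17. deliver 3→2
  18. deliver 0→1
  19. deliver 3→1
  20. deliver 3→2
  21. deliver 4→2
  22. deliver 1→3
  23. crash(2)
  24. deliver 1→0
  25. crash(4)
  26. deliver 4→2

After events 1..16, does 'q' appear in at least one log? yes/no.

after 1 — timeout(2): n2:back/v1/[-]
after 2 — deliver 2→3: n3:back/v1/[-]
after 3 — deliver 3→2: ·
after 4 — deliver 2→0: n0:back/v1/[-]
after 5 — deliver 0→2: ·
after 6 — deliver 2→4: n4:back/v1/[-]
after 7 — deliver 4→2: ·
after 8 — deliver 0→1: ·
after 9 — propose(2,'q'): ·
after 10 — deliver 2→4: ·
after 11 — deliver 4→2: ·
after 12 — deliver 2→1: n1:prim/v1/[-]
after 13 — deliver 1→2: ·
after 14 — deliver 2→0: ·
after 15 — deliver 0→2: ·
after 16 — deliver 2→3: ·

no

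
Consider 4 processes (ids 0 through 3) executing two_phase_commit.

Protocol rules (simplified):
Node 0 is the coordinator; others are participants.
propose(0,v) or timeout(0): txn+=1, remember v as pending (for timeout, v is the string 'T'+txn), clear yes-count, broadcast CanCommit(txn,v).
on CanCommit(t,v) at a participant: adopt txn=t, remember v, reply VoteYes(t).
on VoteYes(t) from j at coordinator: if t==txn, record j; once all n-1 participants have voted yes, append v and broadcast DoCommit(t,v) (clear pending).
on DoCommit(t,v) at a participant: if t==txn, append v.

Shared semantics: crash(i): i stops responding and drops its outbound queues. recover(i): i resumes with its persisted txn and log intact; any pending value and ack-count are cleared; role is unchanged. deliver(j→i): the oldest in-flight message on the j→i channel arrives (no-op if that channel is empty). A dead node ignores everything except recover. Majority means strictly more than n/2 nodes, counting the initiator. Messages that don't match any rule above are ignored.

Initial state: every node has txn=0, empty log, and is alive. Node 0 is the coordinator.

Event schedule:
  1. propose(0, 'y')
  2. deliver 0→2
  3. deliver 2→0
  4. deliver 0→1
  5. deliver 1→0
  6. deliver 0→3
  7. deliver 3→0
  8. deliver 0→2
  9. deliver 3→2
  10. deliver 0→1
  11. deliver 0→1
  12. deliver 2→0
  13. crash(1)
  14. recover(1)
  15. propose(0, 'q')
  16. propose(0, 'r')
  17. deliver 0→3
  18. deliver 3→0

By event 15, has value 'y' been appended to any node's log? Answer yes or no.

step 1 propose(0,'y'): 0={coor,t=1,log=-}
step 2 deliver 0→2: 2={part,t=1,log=-}
step 3 deliver 2→0: —
step 4 deliver 0→1: 1={part,t=1,log=-}
step 5 deliver 1→0: —
step 6 deliver 0→3: 3={part,t=1,log=-}
step 7 deliver 3→0: 0={coor,t=1,log=y}
step 8 deliver 0→2: 2={part,t=1,log=y}
step 9 deliver 3→2: —
step 10 deliver 0→1: 1={part,t=1,log=y}
step 11 deliver 0→1: —
step 12 deliver 2→0: —
step 13 crash(1): 1={✗part,t=1,log=y}
step 14 recover(1): 1={part,t=1,log=y}
step 15 propose(0,'q'): 0={coor,t=2,log=y}

yes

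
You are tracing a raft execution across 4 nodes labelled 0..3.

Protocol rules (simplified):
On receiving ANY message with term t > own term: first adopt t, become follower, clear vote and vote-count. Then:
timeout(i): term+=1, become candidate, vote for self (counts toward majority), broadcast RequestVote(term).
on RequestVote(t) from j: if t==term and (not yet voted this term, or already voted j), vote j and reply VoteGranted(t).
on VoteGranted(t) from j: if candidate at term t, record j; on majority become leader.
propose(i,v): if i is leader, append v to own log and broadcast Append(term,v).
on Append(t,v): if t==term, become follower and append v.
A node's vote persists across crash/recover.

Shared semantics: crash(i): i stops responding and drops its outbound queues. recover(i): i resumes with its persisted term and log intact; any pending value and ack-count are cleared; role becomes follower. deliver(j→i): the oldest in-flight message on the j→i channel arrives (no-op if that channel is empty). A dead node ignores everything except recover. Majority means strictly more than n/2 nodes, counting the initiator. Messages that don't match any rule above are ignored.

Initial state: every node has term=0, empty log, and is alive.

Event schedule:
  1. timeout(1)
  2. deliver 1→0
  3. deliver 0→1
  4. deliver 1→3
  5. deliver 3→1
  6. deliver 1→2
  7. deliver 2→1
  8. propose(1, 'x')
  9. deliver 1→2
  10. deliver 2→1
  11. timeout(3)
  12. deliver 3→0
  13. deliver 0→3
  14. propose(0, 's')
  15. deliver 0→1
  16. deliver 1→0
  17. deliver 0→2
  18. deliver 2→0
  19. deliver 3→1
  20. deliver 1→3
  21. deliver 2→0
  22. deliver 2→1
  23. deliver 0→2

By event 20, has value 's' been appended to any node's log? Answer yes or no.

no

[1] timeout(1) → N1(cand t1 [-])
[2] deliver 1→0 → N0(foll t1 [-])
[3] deliver 0→1 → ∅
[4] deliver 1→3 → N3(foll t1 [-])
[5] deliver 3→1 → N1(lead t1 [-])
[6] deliver 1→2 → N2(foll t1 [-])
[7] deliver 2→1 → ∅
[8] propose(1,'x') → N1(lead t1 [x])
[9] deliver 1→2 → N2(foll t1 [x])
[10] deliver 2→1 → ∅
[11] timeout(3) → N3(cand t2 [-])
[12] deliver 3→0 → N0(foll t2 [-])
[13] deliver 0→3 → ∅
[14] propose(0,'s') → ∅
[15] deliver 0→1 → ∅
[16] deliver 1→0 → ∅
[17] deliver 0→2 → ∅
[18] deliver 2→0 → ∅
[19] deliver 3→1 → N1(foll t2 [x])
[20] deliver 1→3 → ∅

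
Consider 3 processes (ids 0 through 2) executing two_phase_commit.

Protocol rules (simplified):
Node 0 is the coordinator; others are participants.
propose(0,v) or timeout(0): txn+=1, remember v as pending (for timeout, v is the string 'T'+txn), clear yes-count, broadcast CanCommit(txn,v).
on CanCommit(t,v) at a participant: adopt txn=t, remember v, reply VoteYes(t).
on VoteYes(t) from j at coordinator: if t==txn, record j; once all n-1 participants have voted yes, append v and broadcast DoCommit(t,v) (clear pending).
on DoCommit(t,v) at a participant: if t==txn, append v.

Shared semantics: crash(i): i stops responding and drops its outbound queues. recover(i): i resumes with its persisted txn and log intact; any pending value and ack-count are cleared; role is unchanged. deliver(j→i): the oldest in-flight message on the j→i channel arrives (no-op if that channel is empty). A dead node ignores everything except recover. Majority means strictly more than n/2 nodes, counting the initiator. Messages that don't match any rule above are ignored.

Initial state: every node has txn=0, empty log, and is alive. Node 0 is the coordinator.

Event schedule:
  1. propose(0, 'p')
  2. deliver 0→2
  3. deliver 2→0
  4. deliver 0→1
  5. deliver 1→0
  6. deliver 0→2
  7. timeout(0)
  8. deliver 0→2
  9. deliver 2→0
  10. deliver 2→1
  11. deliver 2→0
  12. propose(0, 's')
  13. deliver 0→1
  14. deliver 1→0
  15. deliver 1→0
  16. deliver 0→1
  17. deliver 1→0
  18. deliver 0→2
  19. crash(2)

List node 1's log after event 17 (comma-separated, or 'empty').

after 1 — propose(0,'p'): n0:coor/t1/[-]
after 2 — deliver 0→2: n2:part/t1/[-]
after 3 — deliver 2→0: ·
after 4 — deliver 0→1: n1:part/t1/[-]
after 5 — deliver 1→0: n0:coor/t1/[p]
after 6 — deliver 0→2: n2:part/t1/[p]
after 7 — timeout(0): n0:coor/t2/[p]
after 8 — deliver 0→2: n2:part/t2/[p]
after 9 — deliver 2→0: ·
after 10 — deliver 2→1: ·
after 11 — deliver 2→0: ·
after 12 — propose(0,'s'): n0:coor/t3/[p]
after 13 — deliver 0→1: n1:part/t1/[p]
after 14 — deliver 1→0: ·
after 15 — deliver 1→0: ·
after 16 — deliver 0→1: n1:part/t2/[p]
after 17 — deliver 1→0: ·

p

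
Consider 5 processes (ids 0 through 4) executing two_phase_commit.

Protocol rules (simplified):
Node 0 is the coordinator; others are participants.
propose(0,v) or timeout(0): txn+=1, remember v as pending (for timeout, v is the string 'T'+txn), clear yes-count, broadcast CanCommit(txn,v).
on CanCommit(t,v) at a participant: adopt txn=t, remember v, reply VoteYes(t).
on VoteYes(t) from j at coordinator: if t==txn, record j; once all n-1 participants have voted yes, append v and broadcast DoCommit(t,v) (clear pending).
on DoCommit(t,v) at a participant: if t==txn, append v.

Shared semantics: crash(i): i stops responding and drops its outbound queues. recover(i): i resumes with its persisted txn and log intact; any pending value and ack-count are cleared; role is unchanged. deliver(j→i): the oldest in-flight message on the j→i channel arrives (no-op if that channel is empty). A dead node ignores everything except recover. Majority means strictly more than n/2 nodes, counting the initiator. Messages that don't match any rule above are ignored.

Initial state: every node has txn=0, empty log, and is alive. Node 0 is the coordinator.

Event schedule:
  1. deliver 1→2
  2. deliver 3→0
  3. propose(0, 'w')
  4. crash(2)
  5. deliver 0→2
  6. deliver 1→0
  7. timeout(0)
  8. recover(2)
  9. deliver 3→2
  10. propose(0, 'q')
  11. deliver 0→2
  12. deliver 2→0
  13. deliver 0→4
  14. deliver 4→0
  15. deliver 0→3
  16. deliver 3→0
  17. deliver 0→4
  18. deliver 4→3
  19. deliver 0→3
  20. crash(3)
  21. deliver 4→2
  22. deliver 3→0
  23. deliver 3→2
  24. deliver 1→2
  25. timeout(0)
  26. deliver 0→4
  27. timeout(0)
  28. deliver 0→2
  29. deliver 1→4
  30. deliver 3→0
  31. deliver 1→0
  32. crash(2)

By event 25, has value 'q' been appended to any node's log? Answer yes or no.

no

[1] deliver 1→2 → ∅
[2] deliver 3→0 → ∅
[3] propose(0,'w') → N0(coor t1 [-])
[4] crash(2) → N2(✗part t0 [-])
[5] deliver 0→2 → ∅
[6] deliver 1→0 → ∅
[7] timeout(0) → N0(coor t2 [-])
[8] recover(2) → N2(part t0 [-])
[9] deliver 3→2 → ∅
[10] propose(0,'q') → N0(coor t3 [-])
[11] deliver 0→2 → N2(part t1 [-])
[12] deliver 2→0 → ∅
[13] deliver 0→4 → N4(part t1 [-])
[14] deliver 4→0 → ∅
[15] deliver 0→3 → N3(part t1 [-])
[16] deliver 3→0 → ∅
[17] deliver 0→4 → N4(part t2 [-])
[18] deliver 4→3 → ∅
[19] deliver 0→3 → N3(part t2 [-])
[20] crash(3) → N3(✗part t2 [-])
[21] deliver 4→2 → ∅
[22] deliver 3→0 → ∅
[23] deliver 3→2 → ∅
[24] deliver 1→2 → ∅
[25] timeout(0) → N0(coor t4 [-])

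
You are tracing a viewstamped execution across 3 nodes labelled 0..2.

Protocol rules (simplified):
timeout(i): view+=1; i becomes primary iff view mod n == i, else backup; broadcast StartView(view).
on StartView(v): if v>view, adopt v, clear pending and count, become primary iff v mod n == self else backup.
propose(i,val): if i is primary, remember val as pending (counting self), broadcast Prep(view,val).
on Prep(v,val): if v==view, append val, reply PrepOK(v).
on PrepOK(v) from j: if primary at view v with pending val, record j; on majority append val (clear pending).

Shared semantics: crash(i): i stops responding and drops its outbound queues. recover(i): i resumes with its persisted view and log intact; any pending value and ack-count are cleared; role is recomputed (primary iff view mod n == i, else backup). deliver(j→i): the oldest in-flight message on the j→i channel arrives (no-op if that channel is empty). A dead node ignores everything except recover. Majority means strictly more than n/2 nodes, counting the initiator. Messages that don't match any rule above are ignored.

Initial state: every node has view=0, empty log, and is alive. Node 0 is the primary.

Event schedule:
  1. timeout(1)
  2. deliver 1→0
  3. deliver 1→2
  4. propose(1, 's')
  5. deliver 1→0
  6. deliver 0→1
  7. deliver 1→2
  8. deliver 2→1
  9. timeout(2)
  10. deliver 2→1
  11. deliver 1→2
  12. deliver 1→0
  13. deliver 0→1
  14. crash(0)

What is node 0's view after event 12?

step 1 timeout(1): 1={prim,v=1,log=-}
step 2 deliver 1→0: 0={back,v=1,log=-}
step 3 deliver 1→2: 2={back,v=1,log=-}
step 4 propose(1,'s'): —
step 5 deliver 1→0: 0={back,v=1,log=s}
step 6 deliver 0→1: 1={prim,v=1,log=s}
step 7 deliver 1→2: 2={back,v=1,log=s}
step 8 deliver 2→1: —
step 9 timeout(2): 2={prim,v=2,log=s}
step 10 deliver 2→1: 1={back,v=2,log=s}
step 11 deliver 1→2: —
step 12 deliver 1→0: —

1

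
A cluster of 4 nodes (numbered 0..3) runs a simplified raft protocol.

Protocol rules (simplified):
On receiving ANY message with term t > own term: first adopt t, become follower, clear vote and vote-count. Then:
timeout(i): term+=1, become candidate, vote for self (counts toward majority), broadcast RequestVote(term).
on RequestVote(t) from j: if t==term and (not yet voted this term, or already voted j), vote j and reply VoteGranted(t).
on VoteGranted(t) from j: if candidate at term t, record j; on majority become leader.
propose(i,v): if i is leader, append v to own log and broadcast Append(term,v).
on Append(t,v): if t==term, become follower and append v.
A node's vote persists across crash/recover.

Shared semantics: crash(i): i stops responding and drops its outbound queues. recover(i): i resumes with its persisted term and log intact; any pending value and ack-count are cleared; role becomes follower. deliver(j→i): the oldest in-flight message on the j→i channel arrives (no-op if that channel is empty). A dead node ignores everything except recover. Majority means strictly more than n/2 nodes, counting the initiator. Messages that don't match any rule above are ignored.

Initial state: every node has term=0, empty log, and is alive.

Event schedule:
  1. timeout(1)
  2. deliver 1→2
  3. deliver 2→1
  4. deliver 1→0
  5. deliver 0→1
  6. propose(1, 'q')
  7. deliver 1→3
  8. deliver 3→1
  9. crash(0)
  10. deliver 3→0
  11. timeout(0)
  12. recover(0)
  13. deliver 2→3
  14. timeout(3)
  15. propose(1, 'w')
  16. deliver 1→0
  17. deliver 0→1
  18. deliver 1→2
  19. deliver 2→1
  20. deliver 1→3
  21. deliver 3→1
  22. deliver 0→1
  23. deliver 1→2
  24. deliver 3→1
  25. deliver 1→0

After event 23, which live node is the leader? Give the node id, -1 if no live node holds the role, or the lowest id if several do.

-1

[1] timeout(1) → N1(cand t1 [-])
[2] deliver 1→2 → N2(foll t1 [-])
[3] deliver 2→1 → ∅
[4] deliver 1→0 → N0(foll t1 [-])
[5] deliver 0→1 → N1(lead t1 [-])
[6] propose(1,'q') → N1(lead t1 [q])
[7] deliver 1→3 → N3(foll t1 [-])
[8] deliver 3→1 → ∅
[9] crash(0) → N0(✗foll t1 [-])
[10] deliver 3→0 → ∅
[11] timeout(0) → ∅
[12] recover(0) → N0(foll t1 [-])
[13] deliver 2→3 → ∅
[14] timeout(3) → N3(cand t2 [-])
[15] propose(1,'w') → N1(lead t1 [q,w])
[16] deliver 1→0 → N0(foll t1 [q])
[17] deliver 0→1 → ∅
[18] deliver 1→2 → N2(foll t1 [q])
[19] deliver 2→1 → ∅
[20] deliver 1→3 → ∅
[21] deliver 3→1 → N1(foll t2 [q,w])
[22] deliver 0→1 → ∅
[23] deliver 1→2 → N2(foll t1 [q,w])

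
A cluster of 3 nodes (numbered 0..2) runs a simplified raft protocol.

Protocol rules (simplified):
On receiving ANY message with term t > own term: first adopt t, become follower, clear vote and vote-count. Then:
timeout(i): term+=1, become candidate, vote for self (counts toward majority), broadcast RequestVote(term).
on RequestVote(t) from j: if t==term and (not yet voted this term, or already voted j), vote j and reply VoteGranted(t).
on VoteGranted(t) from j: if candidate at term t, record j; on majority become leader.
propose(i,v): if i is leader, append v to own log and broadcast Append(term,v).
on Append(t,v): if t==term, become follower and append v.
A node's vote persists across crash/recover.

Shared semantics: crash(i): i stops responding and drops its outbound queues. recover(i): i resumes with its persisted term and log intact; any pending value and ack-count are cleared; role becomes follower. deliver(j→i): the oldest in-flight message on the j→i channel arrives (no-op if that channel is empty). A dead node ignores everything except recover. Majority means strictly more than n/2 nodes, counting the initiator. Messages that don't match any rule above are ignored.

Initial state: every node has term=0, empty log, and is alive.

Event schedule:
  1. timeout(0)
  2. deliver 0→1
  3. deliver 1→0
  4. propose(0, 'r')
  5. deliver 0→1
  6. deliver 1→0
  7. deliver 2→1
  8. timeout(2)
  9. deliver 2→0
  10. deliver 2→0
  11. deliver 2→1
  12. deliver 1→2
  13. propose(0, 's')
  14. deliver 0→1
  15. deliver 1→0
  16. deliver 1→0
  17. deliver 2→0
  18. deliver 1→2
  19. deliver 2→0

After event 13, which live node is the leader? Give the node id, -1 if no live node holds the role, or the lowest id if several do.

e1 timeout(0): 0[cand,t=1,-]
e2 deliver 0→1: 1[foll,t=1,-]
e3 deliver 1→0: 0[lead,t=1,-]
e4 propose(0,'r'): 0[lead,t=1,r]
e5 deliver 0→1: 1[foll,t=1,r]
e6 deliver 1→0: ·
e7 deliver 2→1: ·
e8 timeout(2): 2[cand,t=1,-]
e9 deliver 2→0: ·
e10 deliver 2→0: ·
e11 deliver 2→1: ·
e12 deliver 1→2: ·
e13 propose(0,'s'): 0[lead,t=1,r,s]

0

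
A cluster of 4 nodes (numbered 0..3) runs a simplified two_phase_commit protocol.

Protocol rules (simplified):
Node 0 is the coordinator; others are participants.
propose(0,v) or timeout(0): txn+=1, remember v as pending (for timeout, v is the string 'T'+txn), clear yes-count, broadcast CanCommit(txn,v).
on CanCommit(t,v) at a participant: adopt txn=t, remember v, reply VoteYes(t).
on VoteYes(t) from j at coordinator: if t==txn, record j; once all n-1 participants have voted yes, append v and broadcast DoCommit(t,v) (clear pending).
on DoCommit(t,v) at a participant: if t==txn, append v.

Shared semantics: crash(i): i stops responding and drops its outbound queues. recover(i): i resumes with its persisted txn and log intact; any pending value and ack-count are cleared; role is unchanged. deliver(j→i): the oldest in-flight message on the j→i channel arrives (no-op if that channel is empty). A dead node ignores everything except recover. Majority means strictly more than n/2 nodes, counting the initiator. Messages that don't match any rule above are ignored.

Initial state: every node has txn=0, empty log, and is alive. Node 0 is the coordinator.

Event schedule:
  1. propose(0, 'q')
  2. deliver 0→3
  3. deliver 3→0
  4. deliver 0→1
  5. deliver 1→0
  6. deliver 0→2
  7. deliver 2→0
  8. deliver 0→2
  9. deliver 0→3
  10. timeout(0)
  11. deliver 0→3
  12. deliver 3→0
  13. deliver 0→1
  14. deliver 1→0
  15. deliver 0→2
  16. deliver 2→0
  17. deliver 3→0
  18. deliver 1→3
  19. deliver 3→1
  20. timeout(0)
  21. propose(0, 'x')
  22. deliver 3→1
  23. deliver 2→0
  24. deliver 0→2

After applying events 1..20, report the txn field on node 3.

1. propose(0,'q'):  <0:coor t1 ->
2. deliver 0→3:  <3:part t1 ->
3. deliver 3→0:  nop
4. deliver 0→1:  <1:part t1 ->
5. deliver 1→0:  nop
6. deliver 0→2:  <2:part t1 ->
7. deliver 2→0:  <0:coor t1 q>
8. deliver 0→2:  <2:part t1 q>
9. deliver 0→3:  <3:part t1 q>
10. timeout(0):  <0:coor t2 q>
11. deliver 0→3:  <3:part t2 q>
12. deliver 3→0:  nop
13. deliver 0→1:  <1:part t1 q>
14. deliver 1→0:  nop
15. deliver 0→2:  <2:part t2 q>
16. deliver 2→0:  nop
17. deliver 3→0:  nop
18. deliver 1→3:  nop
19. deliver 3→1:  nop
20. timeout(0):  <0:coor t3 q>

2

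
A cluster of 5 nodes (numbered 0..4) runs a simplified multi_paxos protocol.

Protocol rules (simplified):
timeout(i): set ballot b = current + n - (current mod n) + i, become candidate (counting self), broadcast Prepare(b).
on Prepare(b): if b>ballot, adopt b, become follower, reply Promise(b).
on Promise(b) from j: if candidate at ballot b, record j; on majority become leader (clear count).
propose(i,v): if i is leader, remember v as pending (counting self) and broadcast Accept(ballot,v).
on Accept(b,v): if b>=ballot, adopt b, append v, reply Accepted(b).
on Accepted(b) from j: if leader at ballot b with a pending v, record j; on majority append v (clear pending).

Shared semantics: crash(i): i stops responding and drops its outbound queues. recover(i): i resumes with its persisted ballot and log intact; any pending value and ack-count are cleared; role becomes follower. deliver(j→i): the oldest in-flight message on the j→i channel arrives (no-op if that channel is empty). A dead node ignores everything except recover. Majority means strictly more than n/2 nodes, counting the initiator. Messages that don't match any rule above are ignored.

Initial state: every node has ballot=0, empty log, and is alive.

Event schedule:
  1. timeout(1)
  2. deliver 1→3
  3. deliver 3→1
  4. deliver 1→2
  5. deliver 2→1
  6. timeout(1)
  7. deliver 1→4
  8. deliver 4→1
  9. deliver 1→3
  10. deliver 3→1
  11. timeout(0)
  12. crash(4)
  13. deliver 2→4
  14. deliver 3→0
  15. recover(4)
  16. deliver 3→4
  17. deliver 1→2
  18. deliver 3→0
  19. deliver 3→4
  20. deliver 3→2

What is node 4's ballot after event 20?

step 1 timeout(1): 1={cand,b=6,log=-}
step 2 deliver 1→3: 3={foll,b=6,log=-}
step 3 deliver 3→1: —
step 4 deliver 1→2: 2={foll,b=6,log=-}
step 5 deliver 2→1: 1={lead,b=6,log=-}
step 6 timeout(1): 1={cand,b=11,log=-}
step 7 deliver 1→4: 4={foll,b=6,log=-}
step 8 deliver 4→1: —
step 9 deliver 1→3: 3={foll,b=11,log=-}
step 10 deliver 3→1: —
step 11 timeout(0): 0={cand,b=5,log=-}
step 12 crash(4): 4={✗foll,b=6,log=-}
step 13 deliver 2→4: —
step 14 deliver 3→0: —
step 15 recover(4): 4={foll,b=6,log=-}
step 16 deliver 3→4: —
step 17 deliver 1→2: 2={foll,b=11,log=-}
step 18 deliver 3→0: —
step 19 deliver 3→4: —
step 20 deliver 3→2: —

6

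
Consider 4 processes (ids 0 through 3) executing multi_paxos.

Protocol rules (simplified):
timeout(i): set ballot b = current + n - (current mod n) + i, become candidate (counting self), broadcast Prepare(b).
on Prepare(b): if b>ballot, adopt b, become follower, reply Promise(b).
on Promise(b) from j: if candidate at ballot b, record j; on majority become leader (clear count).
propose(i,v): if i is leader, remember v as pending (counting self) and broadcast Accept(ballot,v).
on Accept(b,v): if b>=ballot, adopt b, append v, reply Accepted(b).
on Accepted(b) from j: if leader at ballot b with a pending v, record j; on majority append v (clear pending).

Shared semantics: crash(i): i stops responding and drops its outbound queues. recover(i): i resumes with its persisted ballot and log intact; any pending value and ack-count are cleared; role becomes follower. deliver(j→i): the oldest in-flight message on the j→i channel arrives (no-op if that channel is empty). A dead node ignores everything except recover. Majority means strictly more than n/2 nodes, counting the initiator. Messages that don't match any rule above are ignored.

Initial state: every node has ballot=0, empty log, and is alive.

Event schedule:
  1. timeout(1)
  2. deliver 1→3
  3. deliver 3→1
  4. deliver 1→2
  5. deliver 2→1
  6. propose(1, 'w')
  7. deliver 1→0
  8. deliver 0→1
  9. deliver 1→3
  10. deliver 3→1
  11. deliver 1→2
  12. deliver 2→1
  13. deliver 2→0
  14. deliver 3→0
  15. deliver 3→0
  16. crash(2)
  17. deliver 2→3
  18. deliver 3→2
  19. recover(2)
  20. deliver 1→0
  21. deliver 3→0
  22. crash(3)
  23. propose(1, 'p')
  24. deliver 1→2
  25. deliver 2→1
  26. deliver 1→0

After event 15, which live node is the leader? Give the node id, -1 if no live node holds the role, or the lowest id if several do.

1

step 1 timeout(1): 1={cand,b=5,log=-}
step 2 deliver 1→3: 3={foll,b=5,log=-}
step 3 deliver 3→1: —
step 4 deliver 1→2: 2={foll,b=5,log=-}
step 5 deliver 2→1: 1={lead,b=5,log=-}
step 6 propose(1,'w'): —
step 7 deliver 1→0: 0={foll,b=5,log=-}
step 8 deliver 0→1: —
step 9 deliver 1→3: 3={foll,b=5,log=w}
step 10 deliver 3→1: —
step 11 deliver 1→2: 2={foll,b=5,log=w}
step 12 deliver 2→1: 1={lead,b=5,log=w}
step 13 deliver 2→0: —
step 14 deliver 3→0: —
step 15 deliver 3→0: —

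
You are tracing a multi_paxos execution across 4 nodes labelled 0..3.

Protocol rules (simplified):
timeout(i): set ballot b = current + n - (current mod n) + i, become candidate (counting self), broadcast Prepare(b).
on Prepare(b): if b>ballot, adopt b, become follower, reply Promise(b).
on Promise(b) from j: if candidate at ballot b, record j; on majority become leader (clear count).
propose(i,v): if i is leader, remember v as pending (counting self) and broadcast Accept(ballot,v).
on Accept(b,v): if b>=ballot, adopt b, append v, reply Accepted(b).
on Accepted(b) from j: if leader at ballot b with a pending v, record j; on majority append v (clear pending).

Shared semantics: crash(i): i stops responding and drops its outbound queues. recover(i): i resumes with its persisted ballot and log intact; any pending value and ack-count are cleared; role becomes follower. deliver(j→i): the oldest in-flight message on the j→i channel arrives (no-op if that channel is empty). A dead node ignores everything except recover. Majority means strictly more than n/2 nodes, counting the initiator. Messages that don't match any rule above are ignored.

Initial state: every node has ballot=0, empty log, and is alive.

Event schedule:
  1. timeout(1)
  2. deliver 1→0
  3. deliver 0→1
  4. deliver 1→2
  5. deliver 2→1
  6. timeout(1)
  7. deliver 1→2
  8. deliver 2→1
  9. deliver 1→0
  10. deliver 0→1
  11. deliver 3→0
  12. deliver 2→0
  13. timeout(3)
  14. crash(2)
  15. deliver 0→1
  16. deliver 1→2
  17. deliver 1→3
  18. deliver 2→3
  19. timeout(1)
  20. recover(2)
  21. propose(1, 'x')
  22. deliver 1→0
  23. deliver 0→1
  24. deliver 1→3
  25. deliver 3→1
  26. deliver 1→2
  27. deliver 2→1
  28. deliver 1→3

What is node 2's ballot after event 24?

e1 timeout(1): 1[cand,b=5,-]
e2 deliver 1→0: 0[foll,b=5,-]
e3 deliver 0→1: ·
e4 deliver 1→2: 2[foll,b=5,-]
e5 deliver 2→1: 1[lead,b=5,-]
e6 timeout(1): 1[cand,b=9,-]
e7 deliver 1→2: 2[foll,b=9,-]
e8 deliver 2→1: ·
e9 deliver 1→0: 0[foll,b=9,-]
e10 deliver 0→1: 1[lead,b=9,-]
e11 deliver 3→0: ·
e12 deliver 2→0: ·
e13 timeout(3): 3[cand,b=7,-]
e14 crash(2): 2[✗foll,b=9,-]
e15 deliver 0→1: ·
e16 deliver 1→2: ·
e17 deliver 1→3: ·
e18 deliver 2→3: ·
e19 timeout(1): 1[cand,b=13,-]
e20 recover(2): 2[foll,b=9,-]
e21 propose(1,'x'): ·
e22 deliver 1→0: 0[foll,b=13,-]
e23 deliver 0→1: ·
e24 deliver 1→3: 3[foll,b=9,-]

9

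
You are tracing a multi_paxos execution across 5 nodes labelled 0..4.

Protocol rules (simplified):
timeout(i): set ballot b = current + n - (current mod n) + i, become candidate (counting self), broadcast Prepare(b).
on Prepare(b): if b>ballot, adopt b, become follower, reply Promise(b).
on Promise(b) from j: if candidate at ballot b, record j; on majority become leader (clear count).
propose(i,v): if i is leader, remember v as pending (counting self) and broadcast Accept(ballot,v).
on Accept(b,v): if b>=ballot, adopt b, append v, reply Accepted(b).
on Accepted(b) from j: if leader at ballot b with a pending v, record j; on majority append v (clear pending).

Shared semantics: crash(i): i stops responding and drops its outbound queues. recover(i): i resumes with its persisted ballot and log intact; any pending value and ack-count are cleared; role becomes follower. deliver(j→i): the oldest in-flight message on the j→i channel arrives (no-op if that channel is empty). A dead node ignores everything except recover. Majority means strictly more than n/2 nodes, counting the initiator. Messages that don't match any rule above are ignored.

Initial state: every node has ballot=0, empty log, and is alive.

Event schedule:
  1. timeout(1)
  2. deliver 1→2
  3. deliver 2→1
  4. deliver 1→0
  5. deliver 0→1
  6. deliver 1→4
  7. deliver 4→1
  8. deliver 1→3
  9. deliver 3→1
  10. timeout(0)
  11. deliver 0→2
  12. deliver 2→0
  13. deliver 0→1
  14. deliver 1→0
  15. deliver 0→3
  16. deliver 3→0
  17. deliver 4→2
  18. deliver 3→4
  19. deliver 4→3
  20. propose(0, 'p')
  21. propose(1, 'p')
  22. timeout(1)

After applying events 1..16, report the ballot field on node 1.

1. timeout(1):  <1:cand b6 ->
2. deliver 1→2:  <2:foll b6 ->
3. deliver 2→1:  nop
4. deliver 1→0:  <0:foll b6 ->
5. deliver 0→1:  <1:lead b6 ->
6. deliver 1→4:  <4:foll b6 ->
7. deliver 4→1:  nop
8. deliver 1→3:  <3:foll b6 ->
9. deliver 3→1:  nop
10. timeout(0):  <0:cand b10 ->
11. deliver 0→2:  <2:foll b10 ->
12. deliver 2→0:  nop
13. deliver 0→1:  <1:foll b10 ->
14. deliver 1→0:  <0:lead b10 ->
15. deliver 0→3:  <3:foll b10 ->
16. deliver 3→0:  nop

10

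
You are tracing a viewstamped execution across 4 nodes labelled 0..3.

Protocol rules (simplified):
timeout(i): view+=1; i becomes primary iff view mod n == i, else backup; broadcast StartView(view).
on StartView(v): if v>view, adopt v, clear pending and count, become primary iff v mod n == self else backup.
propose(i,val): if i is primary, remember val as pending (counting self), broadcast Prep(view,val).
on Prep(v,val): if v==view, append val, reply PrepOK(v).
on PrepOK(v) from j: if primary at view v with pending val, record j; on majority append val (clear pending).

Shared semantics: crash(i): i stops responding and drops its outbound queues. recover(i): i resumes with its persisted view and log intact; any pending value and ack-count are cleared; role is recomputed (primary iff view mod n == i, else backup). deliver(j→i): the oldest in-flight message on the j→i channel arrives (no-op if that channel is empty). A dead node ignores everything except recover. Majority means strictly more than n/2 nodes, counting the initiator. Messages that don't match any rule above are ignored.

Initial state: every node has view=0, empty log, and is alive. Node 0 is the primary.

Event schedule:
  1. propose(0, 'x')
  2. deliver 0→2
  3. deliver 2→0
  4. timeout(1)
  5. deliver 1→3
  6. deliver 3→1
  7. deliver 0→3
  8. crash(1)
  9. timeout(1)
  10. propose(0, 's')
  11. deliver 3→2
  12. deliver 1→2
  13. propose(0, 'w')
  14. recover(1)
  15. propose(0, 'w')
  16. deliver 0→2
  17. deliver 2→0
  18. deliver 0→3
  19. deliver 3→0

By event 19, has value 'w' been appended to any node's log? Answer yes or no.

no

e1 propose(0,'x'): ·
e2 deliver 0→2: 2[back,v=0,x]
e3 deliver 2→0: ·
e4 timeout(1): 1[prim,v=1,-]
e5 deliver 1→3: 3[back,v=1,-]
e6 deliver 3→1: ·
e7 deliver 0→3: ·
e8 crash(1): 1[✗prim,v=1,-]
e9 timeout(1): ·
e10 propose(0,'s'): ·
e11 deliver 3→2: ·
e12 deliver 1→2: ·
e13 propose(0,'w'): ·
e14 recover(1): 1[prim,v=1,-]
e15 propose(0,'w'): ·
e16 deliver 0→2: 2[back,v=0,x,s]
e17 deliver 2→0: ·
e18 deliver 0→3: ·
e19 deliver 3→0: ·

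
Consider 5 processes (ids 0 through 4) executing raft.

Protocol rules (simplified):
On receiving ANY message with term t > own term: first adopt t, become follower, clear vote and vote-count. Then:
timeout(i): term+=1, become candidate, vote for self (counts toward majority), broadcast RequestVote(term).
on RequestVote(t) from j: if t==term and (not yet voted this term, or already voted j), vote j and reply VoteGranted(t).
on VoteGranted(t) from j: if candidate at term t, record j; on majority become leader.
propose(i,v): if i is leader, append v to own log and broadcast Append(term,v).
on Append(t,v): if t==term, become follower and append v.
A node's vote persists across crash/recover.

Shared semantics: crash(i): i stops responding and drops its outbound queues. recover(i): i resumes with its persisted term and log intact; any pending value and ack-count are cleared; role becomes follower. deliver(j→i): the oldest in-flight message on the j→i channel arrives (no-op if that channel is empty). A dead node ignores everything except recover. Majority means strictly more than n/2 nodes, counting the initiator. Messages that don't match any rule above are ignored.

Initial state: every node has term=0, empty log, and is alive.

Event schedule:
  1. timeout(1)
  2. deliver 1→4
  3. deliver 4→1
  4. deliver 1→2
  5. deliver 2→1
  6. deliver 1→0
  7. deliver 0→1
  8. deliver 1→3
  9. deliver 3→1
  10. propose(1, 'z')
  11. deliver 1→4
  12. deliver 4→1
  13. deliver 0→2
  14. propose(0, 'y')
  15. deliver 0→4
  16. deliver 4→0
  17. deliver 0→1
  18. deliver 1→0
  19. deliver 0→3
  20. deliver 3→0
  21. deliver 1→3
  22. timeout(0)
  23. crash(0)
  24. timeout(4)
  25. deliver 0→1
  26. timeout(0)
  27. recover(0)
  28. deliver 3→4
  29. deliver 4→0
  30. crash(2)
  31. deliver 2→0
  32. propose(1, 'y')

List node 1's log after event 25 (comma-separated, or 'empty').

z

[1] timeout(1) → N1(cand t1 [-])
[2] deliver 1→4 → N4(foll t1 [-])
[3] deliver 4→1 → ∅
[4] deliver 1→2 → N2(foll t1 [-])
[5] deliver 2→1 → N1(lead t1 [-])
[6] deliver 1→0 → N0(foll t1 [-])
[7] deliver 0→1 → ∅
[8] deliver 1→3 → N3(foll t1 [-])
[9] deliver 3→1 → ∅
[10] propose(1,'z') → N1(lead t1 [z])
[11] deliver 1→4 → N4(foll t1 [z])
[12] deliver 4→1 → ∅
[13] deliver 0→2 → ∅
[14] propose(0,'y') → ∅
[15] deliver 0→4 → ∅
[16] deliver 4→0 → ∅
[17] deliver 0→1 → ∅
[18] deliver 1→0 → N0(foll t1 [z])
[19] deliver 0→3 → ∅
[20] deliver 3→0 → ∅
[21] deliver 1→3 → N3(foll t1 [z])
[22] timeout(0) → N0(cand t2 [z])
[23] crash(0) → N0(✗cand t2 [z])
[24] timeout(4) → N4(cand t2 [z])
[25] deliver 0→1 → ∅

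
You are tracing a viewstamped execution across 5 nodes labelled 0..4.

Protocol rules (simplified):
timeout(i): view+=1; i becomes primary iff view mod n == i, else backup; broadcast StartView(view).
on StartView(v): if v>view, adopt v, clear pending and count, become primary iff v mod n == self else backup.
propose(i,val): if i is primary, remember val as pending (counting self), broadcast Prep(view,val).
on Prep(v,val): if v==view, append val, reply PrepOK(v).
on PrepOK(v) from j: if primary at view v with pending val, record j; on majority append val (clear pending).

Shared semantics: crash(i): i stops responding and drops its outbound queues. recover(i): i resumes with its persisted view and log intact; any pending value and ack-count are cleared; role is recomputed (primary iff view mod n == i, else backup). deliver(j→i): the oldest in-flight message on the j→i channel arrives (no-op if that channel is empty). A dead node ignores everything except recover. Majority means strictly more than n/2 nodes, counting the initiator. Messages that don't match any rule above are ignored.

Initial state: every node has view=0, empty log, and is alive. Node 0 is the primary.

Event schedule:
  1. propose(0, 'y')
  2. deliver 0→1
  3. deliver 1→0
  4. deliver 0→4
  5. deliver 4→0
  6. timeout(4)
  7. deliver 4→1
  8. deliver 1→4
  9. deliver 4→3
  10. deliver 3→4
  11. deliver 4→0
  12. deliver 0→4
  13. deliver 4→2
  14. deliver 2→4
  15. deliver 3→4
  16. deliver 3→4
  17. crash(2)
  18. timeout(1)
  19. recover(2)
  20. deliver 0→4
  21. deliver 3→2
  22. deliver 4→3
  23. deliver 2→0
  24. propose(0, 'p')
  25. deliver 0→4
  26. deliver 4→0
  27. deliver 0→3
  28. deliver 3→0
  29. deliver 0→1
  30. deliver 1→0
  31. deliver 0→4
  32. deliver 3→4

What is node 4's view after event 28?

1

after 1 — propose(0,'y'): ·
after 2 — deliver 0→1: n1:back/v0/[y]
after 3 — deliver 1→0: ·
after 4 — deliver 0→4: n4:back/v0/[y]
after 5 — deliver 4→0: n0:prim/v0/[y]
after 6 — timeout(4): n4:back/v1/[y]
after 7 — deliver 4→1: n1:prim/v1/[y]
after 8 — deliver 1→4: ·
after 9 — deliver 4→3: n3:back/v1/[-]
after 10 — deliver 3→4: ·
after 11 — deliver 4→0: n0:back/v1/[y]
after 12 — deliver 0→4: ·
after 13 — deliver 4→2: n2:back/v1/[-]
after 14 — deliver 2→4: ·
after 15 — deliver 3→4: ·
after 16 — deliver 3→4: ·
after 17 — crash(2): n2:✗back/v1/[-]
after 18 — timeout(1): n1:back/v2/[y]
after 19 — recover(2): n2:back/v1/[-]
after 20 — deliver 0→4: ·
after 21 — deliver 3→2: ·
after 22 — deliver 4→3: ·
after 23 — deliver 2→0: ·
after 24 — propose(0,'p'): ·
after 25 — deliver 0→4: ·
after 26 — deliver 4→0: ·
after 27 — deliver 0→3: ·
after 28 — deliver 3→0: ·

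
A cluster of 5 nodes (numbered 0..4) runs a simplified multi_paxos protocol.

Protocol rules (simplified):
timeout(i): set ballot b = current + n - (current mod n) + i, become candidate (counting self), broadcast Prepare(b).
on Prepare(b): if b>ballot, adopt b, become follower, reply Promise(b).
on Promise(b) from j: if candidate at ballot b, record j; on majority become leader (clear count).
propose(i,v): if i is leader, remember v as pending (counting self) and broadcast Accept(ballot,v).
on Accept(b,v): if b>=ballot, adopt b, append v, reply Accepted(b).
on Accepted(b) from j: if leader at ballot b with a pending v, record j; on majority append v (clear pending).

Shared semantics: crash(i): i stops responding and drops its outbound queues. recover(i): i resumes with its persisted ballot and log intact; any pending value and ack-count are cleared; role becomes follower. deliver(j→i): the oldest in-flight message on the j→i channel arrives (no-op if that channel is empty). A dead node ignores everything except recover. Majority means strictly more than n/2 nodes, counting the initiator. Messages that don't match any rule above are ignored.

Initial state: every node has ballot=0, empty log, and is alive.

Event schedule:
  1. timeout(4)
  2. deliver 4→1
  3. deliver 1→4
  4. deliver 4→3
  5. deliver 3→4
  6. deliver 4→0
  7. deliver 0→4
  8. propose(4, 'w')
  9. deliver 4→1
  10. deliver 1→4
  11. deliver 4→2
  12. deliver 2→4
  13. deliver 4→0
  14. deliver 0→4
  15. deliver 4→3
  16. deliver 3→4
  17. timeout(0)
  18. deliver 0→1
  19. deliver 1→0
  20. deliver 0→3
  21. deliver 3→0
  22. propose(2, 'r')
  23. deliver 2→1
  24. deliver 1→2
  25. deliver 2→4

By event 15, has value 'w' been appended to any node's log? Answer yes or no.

[1] timeout(4) → N4(cand b9 [-])
[2] deliver 4→1 → N1(foll b9 [-])
[3] deliver 1→4 → ∅
[4] deliver 4→3 → N3(foll b9 [-])
[5] deliver 3→4 → N4(lead b9 [-])
[6] deliver 4→0 → N0(foll b9 [-])
[7] deliver 0→4 → ∅
[8] propose(4,'w') → ∅
[9] deliver 4→1 → N1(foll b9 [w])
[10] deliver 1→4 → ∅
[11] deliver 4→2 → N2(foll b9 [-])
[12] deliver 2→4 → ∅
[13] deliver 4→0 → N0(foll b9 [w])
[14] deliver 0→4 → N4(lead b9 [w])
[15] deliver 4→3 → N3(foll b9 [w])

yes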